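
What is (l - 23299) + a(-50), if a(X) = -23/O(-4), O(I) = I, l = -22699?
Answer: -183969/4 ≈ -45992.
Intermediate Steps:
a(X) = 23/4 (a(X) = -23/(-4) = -23*(-¼) = 23/4)
(l - 23299) + a(-50) = (-22699 - 23299) + 23/4 = -45998 + 23/4 = -183969/4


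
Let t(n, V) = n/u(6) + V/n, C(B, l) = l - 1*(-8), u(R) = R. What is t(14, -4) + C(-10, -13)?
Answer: -62/21 ≈ -2.9524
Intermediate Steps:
C(B, l) = 8 + l (C(B, l) = l + 8 = 8 + l)
t(n, V) = n/6 + V/n
t(14, -4) + C(-10, -13) = ((1/6)*14 - 4/14) + (8 - 13) = (7/3 - 4*1/14) - 5 = (7/3 - 2/7) - 5 = 43/21 - 5 = -62/21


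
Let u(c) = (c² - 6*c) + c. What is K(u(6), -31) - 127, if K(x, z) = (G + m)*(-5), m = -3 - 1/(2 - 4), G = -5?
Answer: -179/2 ≈ -89.500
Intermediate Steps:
u(c) = c² - 5*c
m = -5/2 (m = -3 - 1/(-2) = -3 - 1*(-½) = -3 + ½ = -5/2 ≈ -2.5000)
K(x, z) = 75/2 (K(x, z) = (-5 - 5/2)*(-5) = -15/2*(-5) = 75/2)
K(u(6), -31) - 127 = 75/2 - 127 = -179/2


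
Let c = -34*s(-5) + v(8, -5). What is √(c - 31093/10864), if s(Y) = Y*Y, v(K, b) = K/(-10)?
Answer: I*√157429276795/13580 ≈ 29.217*I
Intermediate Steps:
v(K, b) = -K/10 (v(K, b) = K*(-⅒) = -K/10)
s(Y) = Y²
c = -4254/5 (c = -34*(-5)² - ⅒*8 = -34*25 - ⅘ = -850 - ⅘ = -4254/5 ≈ -850.80)
√(c - 31093/10864) = √(-4254/5 - 31093/10864) = √(-46370921/54320) = I*√157429276795/13580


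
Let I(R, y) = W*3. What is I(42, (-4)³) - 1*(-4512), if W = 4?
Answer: 4524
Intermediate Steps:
I(R, y) = 12 (I(R, y) = 4*3 = 12)
I(42, (-4)³) - 1*(-4512) = 12 - 1*(-4512) = 12 + 4512 = 4524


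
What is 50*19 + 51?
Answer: 1001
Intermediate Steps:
50*19 + 51 = 950 + 51 = 1001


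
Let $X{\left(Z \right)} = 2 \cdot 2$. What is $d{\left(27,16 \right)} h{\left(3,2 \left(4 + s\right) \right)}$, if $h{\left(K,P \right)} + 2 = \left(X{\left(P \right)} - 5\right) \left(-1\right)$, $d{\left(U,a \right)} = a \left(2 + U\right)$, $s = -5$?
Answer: $-464$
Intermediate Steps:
$X{\left(Z \right)} = 4$
$h{\left(K,P \right)} = -1$ ($h{\left(K,P \right)} = -2 + \left(4 - 5\right) \left(-1\right) = -2 - -1 = -2 + 1 = -1$)
$d{\left(27,16 \right)} h{\left(3,2 \left(4 + s\right) \right)} = 16 \left(2 + 27\right) \left(-1\right) = 16 \cdot 29 \left(-1\right) = 464 \left(-1\right) = -464$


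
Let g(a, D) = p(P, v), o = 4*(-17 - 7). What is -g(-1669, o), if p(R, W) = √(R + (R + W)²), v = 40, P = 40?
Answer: -2*√1610 ≈ -80.250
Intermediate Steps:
o = -96 (o = 4*(-24) = -96)
g(a, D) = 2*√1610 (g(a, D) = √(40 + (40 + 40)²) = √(40 + 80²) = √(40 + 6400) = √6440 = 2*√1610)
-g(-1669, o) = -2*√1610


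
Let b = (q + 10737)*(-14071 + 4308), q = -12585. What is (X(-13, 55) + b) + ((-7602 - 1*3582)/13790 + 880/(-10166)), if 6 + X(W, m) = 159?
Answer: 632329287881509/35047285 ≈ 1.8042e+7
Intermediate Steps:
X(W, m) = 153 (X(W, m) = -6 + 159 = 153)
b = 18042024 (b = (-12585 + 10737)*(-14071 + 4308) = -1848*(-9763) = 18042024)
(X(-13, 55) + b) + ((-7602 - 1*3582)/13790 + 880/(-10166)) = (153 + 18042024) + ((-7602 - 1*3582)/13790 + 880/(-10166)) = 18042177 + ((-7602 - 3582)*(1/13790) + 880*(-1/10166)) = 18042177 + (-11184*1/13790 - 440/5083) = 18042177 + (-5592/6895 - 440/5083) = 18042177 - 31457936/35047285 = 632329287881509/35047285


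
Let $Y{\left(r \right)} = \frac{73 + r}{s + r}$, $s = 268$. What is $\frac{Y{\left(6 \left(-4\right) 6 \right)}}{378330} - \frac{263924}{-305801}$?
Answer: $\frac{12381423786209}{14346017848920} \approx 0.86306$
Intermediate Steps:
$Y{\left(r \right)} = \frac{73 + r}{268 + r}$
$\frac{Y{\left(6 \left(-4\right) 6 \right)}}{378330} - \frac{263924}{-305801} = \frac{\frac{1}{268 + 6 \left(-4\right) 6} \left(73 + 6 \left(-4\right) 6\right)}{378330} - \frac{263924}{-305801} = \frac{73 - 144}{268 - 144} \cdot \frac{1}{378330} - - \frac{263924}{305801} = \frac{73 - 144}{268 - 144} \cdot \frac{1}{378330} + \frac{263924}{305801} = \frac{1}{124} \left(-71\right) \frac{1}{378330} + \frac{263924}{305801} = \left(- \frac{71}{124}\right) \frac{1}{378330} + \frac{263924}{305801} = - \frac{71}{46912920} + \frac{263924}{305801} = \frac{12381423786209}{14346017848920}$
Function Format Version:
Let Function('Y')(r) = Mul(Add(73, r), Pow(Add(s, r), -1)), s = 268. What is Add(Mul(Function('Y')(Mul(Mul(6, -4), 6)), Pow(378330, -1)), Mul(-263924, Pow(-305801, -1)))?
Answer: Rational(12381423786209, 14346017848920) ≈ 0.86306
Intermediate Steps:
Function('Y')(r) = Mul(Pow(Add(268, r), -1), Add(73, r)) (Function('Y')(r) = Mul(Add(73, r), Pow(Add(268, r), -1)) = Mul(Pow(Add(268, r), -1), Add(73, r)))
Add(Mul(Function('Y')(Mul(Mul(6, -4), 6)), Pow(378330, -1)), Mul(-263924, Pow(-305801, -1))) = Add(Mul(Mul(Pow(Add(268, Mul(Mul(6, -4), 6)), -1), Add(73, Mul(Mul(6, -4), 6))), Pow(378330, -1)), Mul(-263924, Pow(-305801, -1))) = Add(Mul(Mul(Pow(Add(268, Mul(-24, 6)), -1), Add(73, Mul(-24, 6))), Rational(1, 378330)), Mul(-263924, Rational(-1, 305801))) = Add(Mul(Mul(Pow(Add(268, -144), -1), Add(73, -144)), Rational(1, 378330)), Rational(263924, 305801)) = Add(Mul(Mul(Pow(124, -1), -71), Rational(1, 378330)), Rational(263924, 305801)) = Add(Mul(Mul(Rational(1, 124), -71), Rational(1, 378330)), Rational(263924, 305801)) = Add(Mul(Rational(-71, 124), Rational(1, 378330)), Rational(263924, 305801)) = Add(Rational(-71, 46912920), Rational(263924, 305801)) = Rational(12381423786209, 14346017848920)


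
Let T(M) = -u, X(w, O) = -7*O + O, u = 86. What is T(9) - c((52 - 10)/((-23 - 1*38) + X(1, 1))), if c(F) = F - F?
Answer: -86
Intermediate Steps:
X(w, O) = -6*O
T(M) = -86 (T(M) = -1*86 = -86)
c(F) = 0
T(9) - c((52 - 10)/((-23 - 1*38) + X(1, 1))) = -86 - 1*0 = -86 + 0 = -86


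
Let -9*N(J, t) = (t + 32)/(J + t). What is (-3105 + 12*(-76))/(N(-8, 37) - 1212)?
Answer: 349479/105467 ≈ 3.3136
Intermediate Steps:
N(J, t) = -(32 + t)/(9*(J + t)) (N(J, t) = -(t + 32)/(9*(J + t)) = -(32 + t)/(9*(J + t)))
(-3105 + 12*(-76))/(N(-8, 37) - 1212) = (-3105 + 12*(-76))/((-32 - 1*37)/(9*(-8 + 37)) - 1212) = (-3105 - 912)/((1/9)*(-32 - 37)/29 - 1212) = -4017/((1/9)*(1/29)*(-69) - 1212) = -4017/(-23/87 - 1212) = -4017/(-105467/87) = -4017*(-87/105467) = 349479/105467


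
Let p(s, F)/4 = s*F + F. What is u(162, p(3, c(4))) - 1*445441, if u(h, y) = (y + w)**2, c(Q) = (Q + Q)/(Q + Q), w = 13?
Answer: -444600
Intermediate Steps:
c(Q) = 1 (c(Q) = (2*Q)/((2*Q)) = (2*Q)*(1/(2*Q)) = 1)
p(s, F) = 4*F + 4*F*s (p(s, F) = 4*(s*F + F) = 4*(F*s + F) = 4*(F + F*s) = 4*F + 4*F*s)
u(h, y) = (13 + y)**2 (u(h, y) = (y + 13)**2 = (13 + y)**2)
u(162, p(3, c(4))) - 1*445441 = (13 + 4*1*(1 + 3))**2 - 1*445441 = (13 + 4*1*4)**2 - 445441 = (13 + 16)**2 - 445441 = 29**2 - 445441 = 841 - 445441 = -444600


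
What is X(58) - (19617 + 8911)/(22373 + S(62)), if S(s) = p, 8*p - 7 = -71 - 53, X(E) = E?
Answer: 10146062/178867 ≈ 56.724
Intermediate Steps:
p = -117/8 (p = 7/8 + (-71 - 53)/8 = 7/8 + (1/8)*(-124) = 7/8 - 31/2 = -117/8 ≈ -14.625)
S(s) = -117/8
X(58) - (19617 + 8911)/(22373 + S(62)) = 58 - (19617 + 8911)/(22373 - 117/8) = 58 - 28528/178867/8 = 58 - 28528*8/178867 = 58 - 1*228224/178867 = 58 - 228224/178867 = 10146062/178867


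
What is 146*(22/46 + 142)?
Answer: 478442/23 ≈ 20802.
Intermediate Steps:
146*(22/46 + 142) = 146*(22*(1/46) + 142) = 146*(11/23 + 142) = 146*(3277/23) = 478442/23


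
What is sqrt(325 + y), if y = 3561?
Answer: sqrt(3886) ≈ 62.338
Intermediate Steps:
sqrt(325 + y) = sqrt(325 + 3561) = sqrt(3886)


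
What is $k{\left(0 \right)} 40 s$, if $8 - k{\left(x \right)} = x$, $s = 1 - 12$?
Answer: $-3520$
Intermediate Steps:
$s = -11$ ($s = 1 - 12 = -11$)
$k{\left(x \right)} = 8 - x$
$k{\left(0 \right)} 40 s = \left(8 - 0\right) 40 \left(-11\right) = \left(8 + 0\right) 40 \left(-11\right) = 8 \cdot 40 \left(-11\right) = 320 \left(-11\right) = -3520$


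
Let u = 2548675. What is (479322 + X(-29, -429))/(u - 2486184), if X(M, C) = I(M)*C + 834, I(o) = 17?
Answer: 472863/62491 ≈ 7.5669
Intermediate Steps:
X(M, C) = 834 + 17*C (X(M, C) = 17*C + 834 = 834 + 17*C)
(479322 + X(-29, -429))/(u - 2486184) = (479322 + (834 + 17*(-429)))/(2548675 - 2486184) = (479322 + (834 - 7293))/62491 = (479322 - 6459)*(1/62491) = 472863*(1/62491) = 472863/62491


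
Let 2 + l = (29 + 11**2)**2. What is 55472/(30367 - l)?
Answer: 55472/7869 ≈ 7.0494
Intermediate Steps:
l = 22498 (l = -2 + (29 + 11**2)**2 = -2 + (29 + 121)**2 = -2 + 150**2 = -2 + 22500 = 22498)
55472/(30367 - l) = 55472/(30367 - 1*22498) = 55472/(30367 - 22498) = 55472/7869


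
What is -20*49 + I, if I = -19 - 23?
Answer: -1022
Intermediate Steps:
I = -42
-20*49 + I = -20*49 - 42 = -980 - 42 = -1022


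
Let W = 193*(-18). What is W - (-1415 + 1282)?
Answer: -3341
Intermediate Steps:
W = -3474
W - (-1415 + 1282) = -3474 - (-1415 + 1282) = -3474 - 1*(-133) = -3474 + 133 = -3341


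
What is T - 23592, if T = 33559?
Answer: 9967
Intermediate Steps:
T - 23592 = 33559 - 23592 = 9967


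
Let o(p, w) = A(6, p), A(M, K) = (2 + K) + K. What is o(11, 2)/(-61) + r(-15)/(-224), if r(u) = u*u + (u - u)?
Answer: -19101/13664 ≈ -1.3979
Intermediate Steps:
A(M, K) = 2 + 2*K
o(p, w) = 2 + 2*p
r(u) = u² (r(u) = u² + 0 = u²)
o(11, 2)/(-61) + r(-15)/(-224) = (2 + 2*11)/(-61) + (-15)²/(-224) = (2 + 22)*(-1/61) + 225*(-1/224) = 24*(-1/61) - 225/224 = -24/61 - 225/224 = -19101/13664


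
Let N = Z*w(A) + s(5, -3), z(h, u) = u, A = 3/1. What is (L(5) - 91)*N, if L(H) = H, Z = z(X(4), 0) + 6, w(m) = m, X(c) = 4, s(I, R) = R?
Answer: -1290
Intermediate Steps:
A = 3 (A = 3*1 = 3)
Z = 6 (Z = 0 + 6 = 6)
N = 15 (N = 6*3 - 3 = 18 - 3 = 15)
(L(5) - 91)*N = (5 - 91)*15 = -86*15 = -1290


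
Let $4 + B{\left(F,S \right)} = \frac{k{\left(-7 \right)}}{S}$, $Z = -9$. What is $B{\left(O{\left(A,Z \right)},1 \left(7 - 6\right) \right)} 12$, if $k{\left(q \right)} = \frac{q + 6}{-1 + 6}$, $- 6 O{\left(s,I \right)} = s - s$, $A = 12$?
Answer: $- \frac{252}{5} \approx -50.4$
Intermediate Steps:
$O{\left(s,I \right)} = 0$ ($O{\left(s,I \right)} = - \frac{s - s}{6} = \left(- \frac{1}{6}\right) 0 = 0$)
$k{\left(q \right)} = \frac{6}{5} + \frac{q}{5}$ ($k{\left(q \right)} = \frac{6 + q}{5} = \left(6 + q\right) \frac{1}{5} = \frac{6}{5} + \frac{q}{5}$)
$B{\left(F,S \right)} = -4 - \frac{1}{5 S}$ ($B{\left(F,S \right)} = -4 + \frac{\frac{6}{5} + \frac{1}{5} \left(-7\right)}{S} = -4 + \frac{\frac{6}{5} - \frac{7}{5}}{S} = -4 - \frac{1}{5 S}$)
$B{\left(O{\left(A,Z \right)},1 \left(7 - 6\right) \right)} 12 = \left(-4 - \frac{1}{5 \cdot 1 \left(7 - 6\right)}\right) 12 = \left(-4 - \frac{1}{5 \cdot 1 \cdot 1}\right) 12 = \left(-4 - \frac{1}{5 \cdot 1}\right) 12 = \left(-4 - \frac{1}{5}\right) 12 = \left(- \frac{21}{5}\right) 12 = - \frac{252}{5}$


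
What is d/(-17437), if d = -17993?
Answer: 17993/17437 ≈ 1.0319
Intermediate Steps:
d/(-17437) = -17993/(-17437) = -17993*(-1/17437) = 17993/17437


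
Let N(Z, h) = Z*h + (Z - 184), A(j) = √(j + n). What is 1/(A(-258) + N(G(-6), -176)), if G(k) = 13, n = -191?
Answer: -2459/6047130 - I*√449/6047130 ≈ -0.00040664 - 3.5041e-6*I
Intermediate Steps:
A(j) = √(-191 + j) (A(j) = √(j - 191) = √(-191 + j))
N(Z, h) = -184 + Z + Z*h (N(Z, h) = Z*h + (-184 + Z) = -184 + Z + Z*h)
1/(A(-258) + N(G(-6), -176)) = 1/(√(-191 - 258) + (-184 + 13 + 13*(-176))) = 1/(√(-449) + (-184 + 13 - 2288)) = 1/(I*√449 - 2459) = 1/(-2459 + I*√449)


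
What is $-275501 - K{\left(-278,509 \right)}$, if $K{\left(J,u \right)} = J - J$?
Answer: $-275501$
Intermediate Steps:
$K{\left(J,u \right)} = 0$
$-275501 - K{\left(-278,509 \right)} = -275501 - 0 = -275501 + 0 = -275501$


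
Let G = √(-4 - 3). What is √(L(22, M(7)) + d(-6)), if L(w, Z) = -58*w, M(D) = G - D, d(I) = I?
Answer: I*√1282 ≈ 35.805*I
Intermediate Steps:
G = I*√7 (G = √(-7) = I*√7 ≈ 2.6458*I)
M(D) = -D + I*√7 (M(D) = I*√7 - D = -D + I*√7)
√(L(22, M(7)) + d(-6)) = √(-58*22 - 6) = √(-1276 - 6) = √(-1282) = I*√1282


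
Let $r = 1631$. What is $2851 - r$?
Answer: $1220$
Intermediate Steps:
$2851 - r = 2851 - 1631 = 1220$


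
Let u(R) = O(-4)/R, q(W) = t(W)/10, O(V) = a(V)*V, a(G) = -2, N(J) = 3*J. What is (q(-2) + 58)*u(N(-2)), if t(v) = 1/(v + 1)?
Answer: -386/5 ≈ -77.200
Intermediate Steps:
O(V) = -2*V
t(v) = 1/(1 + v)
q(W) = 1/(10*(1 + W)) (q(W) = 1/((1 + W)*10) = (1/10)/(1 + W) = 1/(10*(1 + W)))
u(R) = 8/R (u(R) = (-2*(-4))/R = 8/R)
(q(-2) + 58)*u(N(-2)) = (1/(10*(1 - 2)) + 58)*(8/((3*(-2)))) = ((1/10)/(-1) + 58)*(8/(-6)) = ((1/10)*(-1) + 58)*(8*(-1/6)) = (-1/10 + 58)*(-4/3) = (579/10)*(-4/3) = -386/5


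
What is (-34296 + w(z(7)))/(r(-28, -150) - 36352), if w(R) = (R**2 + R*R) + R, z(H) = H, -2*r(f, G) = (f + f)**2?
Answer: 11397/12640 ≈ 0.90166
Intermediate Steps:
r(f, G) = -2*f**2 (r(f, G) = -(f + f)**2/2 = -4*f**2/2 = -2*f**2)
w(R) = R + 2*R**2 (w(R) = (R**2 + R**2) + R = 2*R**2 + R = R + 2*R**2)
(-34296 + w(z(7)))/(r(-28, -150) - 36352) = (-34296 + 7*(1 + 2*7))/(-2*(-28)**2 - 36352) = (-34296 + 7*(1 + 14))/(-2*784 - 36352) = (-34296 + 7*15)/(-1568 - 36352) = (-34296 + 105)/(-37920) = -34191*(-1/37920) = 11397/12640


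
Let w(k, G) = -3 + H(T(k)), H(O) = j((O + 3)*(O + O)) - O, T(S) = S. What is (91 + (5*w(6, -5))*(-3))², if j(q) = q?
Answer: 1943236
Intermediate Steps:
H(O) = -O + 2*O*(3 + O) (H(O) = (O + 3)*(O + O) - O = (3 + O)*(2*O) - O = 2*O*(3 + O) - O = -O + 2*O*(3 + O))
w(k, G) = -3 + k*(5 + 2*k)
(91 + (5*w(6, -5))*(-3))² = (91 + (5*(-3 - 1*6 + 2*6*(3 + 6)))*(-3))² = (91 + (5*(-3 - 6 + 2*6*9))*(-3))² = (91 + (5*(-3 - 6 + 108))*(-3))² = (91 + (5*99)*(-3))² = (91 + 495*(-3))² = (91 - 1485)² = (-1394)² = 1943236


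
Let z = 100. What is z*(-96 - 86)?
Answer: -18200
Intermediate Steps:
z*(-96 - 86) = 100*(-96 - 86) = 100*(-182) = -18200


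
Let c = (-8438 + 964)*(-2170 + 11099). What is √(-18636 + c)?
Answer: I*√66753982 ≈ 8170.3*I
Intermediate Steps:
c = -66735346 (c = -7474*8929 = -66735346)
√(-18636 + c) = √(-18636 - 66735346) = √(-66753982) = I*√66753982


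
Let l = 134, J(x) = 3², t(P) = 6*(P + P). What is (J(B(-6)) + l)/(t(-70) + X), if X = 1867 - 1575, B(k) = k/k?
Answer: -143/548 ≈ -0.26095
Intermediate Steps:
B(k) = 1
X = 292
t(P) = 12*P (t(P) = 6*(2*P) = 12*P)
J(x) = 9
(J(B(-6)) + l)/(t(-70) + X) = (9 + 134)/(12*(-70) + 292) = 143/(-840 + 292) = 143/(-548) = 143*(-1/548) = -143/548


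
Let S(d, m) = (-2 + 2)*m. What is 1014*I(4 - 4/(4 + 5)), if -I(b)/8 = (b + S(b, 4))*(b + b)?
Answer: -5537792/27 ≈ -2.0510e+5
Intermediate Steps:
S(d, m) = 0 (S(d, m) = 0*m = 0)
I(b) = -16*b² (I(b) = -8*(b + 0)*(b + b) = -8*b*2*b = -16*b²)
1014*I(4 - 4/(4 + 5)) = 1014*(-16*(4 - 4/(4 + 5))²) = 1014*(-16*(4 - 4/9)²) = 1014*(-16*(32/9)²) = 1014*(-16*1024/81) = 1014*(-16384/81) = -5537792/27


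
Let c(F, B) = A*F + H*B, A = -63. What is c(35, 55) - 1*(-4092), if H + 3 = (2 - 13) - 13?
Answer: 402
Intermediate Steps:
H = -27 (H = -3 + ((2 - 13) - 13) = -3 + (-11 - 13) = -3 - 24 = -27)
c(F, B) = -63*F - 27*B
c(35, 55) - 1*(-4092) = (-63*35 - 27*55) - 1*(-4092) = (-2205 - 1485) + 4092 = -3690 + 4092 = 402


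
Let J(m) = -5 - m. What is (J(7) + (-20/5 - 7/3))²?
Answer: 3025/9 ≈ 336.11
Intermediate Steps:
(J(7) + (-20/5 - 7/3))² = ((-5 - 1*7) + (-20/5 - 7/3))² = ((-5 - 7) + (-20*⅕ - 7*⅓))² = (-12 + (-4 - 7/3))² = (-12 - 19/3)² = (-55/3)² = 3025/9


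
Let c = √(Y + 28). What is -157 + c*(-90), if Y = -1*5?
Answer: -157 - 90*√23 ≈ -588.63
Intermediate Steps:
Y = -5
c = √23 (c = √(-5 + 28) = √23 ≈ 4.7958)
-157 + c*(-90) = -157 + √23*(-90) = -157 - 90*√23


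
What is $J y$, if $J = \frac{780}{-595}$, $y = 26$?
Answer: $- \frac{4056}{119} \approx -34.084$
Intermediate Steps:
$J = - \frac{156}{119}$ ($J = 780 \left(- \frac{1}{595}\right) = - \frac{156}{119} \approx -1.3109$)
$J y = \left(- \frac{156}{119}\right) 26 = - \frac{4056}{119}$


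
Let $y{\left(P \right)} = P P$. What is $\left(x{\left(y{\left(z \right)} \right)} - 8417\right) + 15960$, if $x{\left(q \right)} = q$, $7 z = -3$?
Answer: $\frac{369616}{49} \approx 7543.2$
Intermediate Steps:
$z = - \frac{3}{7}$ ($z = \frac{1}{7} \left(-3\right) = - \frac{3}{7} \approx -0.42857$)
$y{\left(P \right)} = P^{2}$
$\left(x{\left(y{\left(z \right)} \right)} - 8417\right) + 15960 = \left(\left(- \frac{3}{7}\right)^{2} - 8417\right) + 15960 = \left(\frac{9}{49} - 8417\right) + 15960 = - \frac{412424}{49} + 15960 = \frac{369616}{49}$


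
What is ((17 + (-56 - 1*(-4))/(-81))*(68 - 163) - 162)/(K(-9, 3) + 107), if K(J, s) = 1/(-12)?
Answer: -595508/34641 ≈ -17.191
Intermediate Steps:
K(J, s) = -1/12
((17 + (-56 - 1*(-4))/(-81))*(68 - 163) - 162)/(K(-9, 3) + 107) = ((17 + (-56 - 1*(-4))/(-81))*(68 - 163) - 162)/(-1/12 + 107) = ((17 + (-56 + 4)*(-1/81))*(-95) - 162)/(1283/12) = ((17 - 52*(-1/81))*(-95) - 162)*(12/1283) = ((17 + 52/81)*(-95) - 162)*(12/1283) = ((1429/81)*(-95) - 162)*(12/1283) = (-135755/81 - 162)*(12/1283) = -148877/81*12/1283 = -595508/34641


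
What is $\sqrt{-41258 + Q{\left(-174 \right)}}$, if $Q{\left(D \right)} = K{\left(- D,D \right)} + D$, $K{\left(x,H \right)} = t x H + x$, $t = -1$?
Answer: $17 i \sqrt{38} \approx 104.8 i$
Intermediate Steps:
$K{\left(x,H \right)} = x - H x$ ($K{\left(x,H \right)} = - x H + x = - H x + x = x - H x$)
$Q{\left(D \right)} = D - D \left(1 - D\right)$ ($Q{\left(D \right)} = - D \left(1 - D\right) + D = D - D \left(1 - D\right)$)
$\sqrt{-41258 + Q{\left(-174 \right)}} = \sqrt{-41258 + \left(-174\right)^{2}} = \sqrt{-41258 + 30276} = \sqrt{-10982} = 17 i \sqrt{38}$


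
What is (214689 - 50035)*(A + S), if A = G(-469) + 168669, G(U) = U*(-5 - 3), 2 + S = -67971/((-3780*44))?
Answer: 112422599451937/3960 ≈ 2.8390e+10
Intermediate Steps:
S = -88223/55440 (S = -2 - 67971/((-3780*44)) = -2 - 67971/(-166320) = -2 - 67971*(-1/166320) = -2 + 22657/55440 = -88223/55440 ≈ -1.5913)
G(U) = -8*U (G(U) = U*(-8) = -8*U)
A = 172421 (A = -8*(-469) + 168669 = 3752 + 168669 = 172421)
(214689 - 50035)*(A + S) = (214689 - 50035)*(172421 - 88223/55440) = 164654*(9558932017/55440) = 112422599451937/3960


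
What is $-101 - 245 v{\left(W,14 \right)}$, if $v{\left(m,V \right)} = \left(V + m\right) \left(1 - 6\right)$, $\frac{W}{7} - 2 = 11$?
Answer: $128524$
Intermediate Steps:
$W = 91$ ($W = 14 + 7 \cdot 11 = 14 + 77 = 91$)
$v{\left(m,V \right)} = - 5 V - 5 m$ ($v{\left(m,V \right)} = \left(V + m\right) \left(-5\right) = - 5 V - 5 m$)
$-101 - 245 v{\left(W,14 \right)} = -101 - 245 \left(\left(-5\right) 14 - 455\right) = -101 - 245 \left(-70 - 455\right) = -101 - -128625 = -101 + 128625 = 128524$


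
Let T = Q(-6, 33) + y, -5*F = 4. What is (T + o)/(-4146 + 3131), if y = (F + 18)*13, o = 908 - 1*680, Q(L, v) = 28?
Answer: -2398/5075 ≈ -0.47251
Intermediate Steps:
F = -4/5 (F = -1/5*4 = -4/5 ≈ -0.80000)
o = 228 (o = 908 - 680 = 228)
y = 1118/5 (y = (-4/5 + 18)*13 = (86/5)*13 = 1118/5 ≈ 223.60)
T = 1258/5 (T = 28 + 1118/5 = 1258/5 ≈ 251.60)
(T + o)/(-4146 + 3131) = (1258/5 + 228)/(-4146 + 3131) = (2398/5)/(-1015) = (2398/5)*(-1/1015) = -2398/5075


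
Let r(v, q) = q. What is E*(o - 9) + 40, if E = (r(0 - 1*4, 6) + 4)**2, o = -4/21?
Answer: -18460/21 ≈ -879.05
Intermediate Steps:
o = -4/21 (o = -4*1/21 = -4/21 ≈ -0.19048)
E = 100 (E = (6 + 4)**2 = 10**2 = 100)
E*(o - 9) + 40 = 100*(-4/21 - 9) + 40 = 100*(-193/21) + 40 = -19300/21 + 40 = -18460/21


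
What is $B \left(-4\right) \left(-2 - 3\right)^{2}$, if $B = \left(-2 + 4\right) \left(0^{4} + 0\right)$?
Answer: $0$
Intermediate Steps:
$B = 0$ ($B = 2 \left(0 + 0\right) = 2 \cdot 0 = 0$)
$B \left(-4\right) \left(-2 - 3\right)^{2} = 0 \left(-4\right) \left(-2 - 3\right)^{2} = 0 \left(-5\right)^{2} = 0 \cdot 25 = 0$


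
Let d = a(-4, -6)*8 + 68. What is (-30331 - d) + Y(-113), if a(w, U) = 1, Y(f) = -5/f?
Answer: -3435986/113 ≈ -30407.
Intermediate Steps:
d = 76 (d = 1*8 + 68 = 8 + 68 = 76)
(-30331 - d) + Y(-113) = (-30331 - 1*76) - 5/(-113) = (-30331 - 76) - 5*(-1/113) = -30407 + 5/113 = -3435986/113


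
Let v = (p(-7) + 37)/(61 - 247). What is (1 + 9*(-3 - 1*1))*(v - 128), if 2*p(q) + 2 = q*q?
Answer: 1670795/372 ≈ 4491.4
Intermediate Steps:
p(q) = -1 + q²/2 (p(q) = -1 + (q*q)/2 = -1 + q²/2)
v = -121/372 (v = ((-1 + (½)*(-7)²) + 37)/(61 - 247) = ((-1 + (½)*49) + 37)/(-186) = ((-1 + 49/2) + 37)*(-1/186) = (47/2 + 37)*(-1/186) = (121/2)*(-1/186) = -121/372 ≈ -0.32527)
(1 + 9*(-3 - 1*1))*(v - 128) = (1 + 9*(-3 - 1*1))*(-121/372 - 128) = (1 + 9*(-3 - 1))*(-47737/372) = (1 + 9*(-4))*(-47737/372) = (1 - 36)*(-47737/372) = -35*(-47737/372) = 1670795/372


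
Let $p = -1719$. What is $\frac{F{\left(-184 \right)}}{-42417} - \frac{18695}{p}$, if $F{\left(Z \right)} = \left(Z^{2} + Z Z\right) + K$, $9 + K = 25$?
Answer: $\frac{25057829}{2700549} \approx 9.2788$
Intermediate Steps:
$K = 16$ ($K = -9 + 25 = 16$)
$F{\left(Z \right)} = 16 + 2 Z^{2}$ ($F{\left(Z \right)} = \left(Z^{2} + Z Z\right) + 16 = \left(Z^{2} + Z^{2}\right) + 16 = 2 Z^{2} + 16 = 16 + 2 Z^{2}$)
$\frac{F{\left(-184 \right)}}{-42417} - \frac{18695}{p} = \frac{16 + 2 \left(-184\right)^{2}}{-42417} - \frac{18695}{-1719} = \left(16 + 2 \cdot 33856\right) \left(- \frac{1}{42417}\right) - - \frac{18695}{1719} = \left(16 + 67712\right) \left(- \frac{1}{42417}\right) + \frac{18695}{1719} = 67728 \left(- \frac{1}{42417}\right) + \frac{18695}{1719} = - \frac{22576}{14139} + \frac{18695}{1719} = \frac{25057829}{2700549}$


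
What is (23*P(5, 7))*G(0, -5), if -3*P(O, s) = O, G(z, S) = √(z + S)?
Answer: -115*I*√5/3 ≈ -85.716*I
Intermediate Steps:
G(z, S) = √(S + z)
P(O, s) = -O/3
(23*P(5, 7))*G(0, -5) = (23*(-⅓*5))*√(-5 + 0) = (23*(-5/3))*√(-5) = -115*I*√5/3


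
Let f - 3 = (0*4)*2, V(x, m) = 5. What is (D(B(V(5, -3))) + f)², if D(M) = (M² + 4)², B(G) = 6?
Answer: 2569609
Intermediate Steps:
f = 3 (f = 3 + (0*4)*2 = 3 + 0*2 = 3 + 0 = 3)
D(M) = (4 + M²)²
(D(B(V(5, -3))) + f)² = ((4 + 6²)² + 3)² = ((4 + 36)² + 3)² = (40² + 3)² = (1600 + 3)² = 1603² = 2569609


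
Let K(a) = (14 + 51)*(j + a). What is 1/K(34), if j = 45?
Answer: 1/5135 ≈ 0.00019474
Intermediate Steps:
K(a) = 2925 + 65*a (K(a) = (14 + 51)*(45 + a) = 65*(45 + a) = 2925 + 65*a)
1/K(34) = 1/(2925 + 65*34) = 1/(2925 + 2210) = 1/5135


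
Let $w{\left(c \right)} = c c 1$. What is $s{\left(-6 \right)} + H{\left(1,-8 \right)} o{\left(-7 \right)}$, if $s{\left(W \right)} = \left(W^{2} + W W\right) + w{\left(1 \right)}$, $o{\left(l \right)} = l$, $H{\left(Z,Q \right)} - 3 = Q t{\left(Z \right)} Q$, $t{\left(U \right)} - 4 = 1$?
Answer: $-2188$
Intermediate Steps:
$w{\left(c \right)} = c^{2}$ ($w{\left(c \right)} = c^{2} \cdot 1 = c^{2}$)
$t{\left(U \right)} = 5$ ($t{\left(U \right)} = 4 + 1 = 5$)
$H{\left(Z,Q \right)} = 3 + 5 Q^{2}$ ($H{\left(Z,Q \right)} = 3 + Q 5 Q = 3 + 5 Q Q = 3 + 5 Q^{2}$)
$s{\left(W \right)} = 1 + 2 W^{2}$ ($s{\left(W \right)} = \left(W^{2} + W W\right) + 1^{2} = \left(W^{2} + W^{2}\right) + 1 = 2 W^{2} + 1 = 1 + 2 W^{2}$)
$s{\left(-6 \right)} + H{\left(1,-8 \right)} o{\left(-7 \right)} = \left(1 + 2 \left(-6\right)^{2}\right) + \left(3 + 5 \left(-8\right)^{2}\right) \left(-7\right) = \left(1 + 2 \cdot 36\right) + \left(3 + 5 \cdot 64\right) \left(-7\right) = \left(1 + 72\right) + \left(3 + 320\right) \left(-7\right) = 73 + 323 \left(-7\right) = 73 - 2261 = -2188$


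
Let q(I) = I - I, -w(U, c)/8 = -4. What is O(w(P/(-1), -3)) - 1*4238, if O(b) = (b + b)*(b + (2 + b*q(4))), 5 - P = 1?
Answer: -2062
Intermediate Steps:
P = 4 (P = 5 - 1*1 = 5 - 1 = 4)
w(U, c) = 32 (w(U, c) = -8*(-4) = 32)
q(I) = 0
O(b) = 2*b*(2 + b) (O(b) = (b + b)*(b + (2 + b*0)) = (2*b)*(b + (2 + 0)) = (2*b)*(b + 2) = (2*b)*(2 + b) = 2*b*(2 + b))
O(w(P/(-1), -3)) - 1*4238 = 2*32*(2 + 32) - 1*4238 = 2*32*34 - 4238 = 2176 - 4238 = -2062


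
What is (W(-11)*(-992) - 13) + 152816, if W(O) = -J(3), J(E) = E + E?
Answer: 158755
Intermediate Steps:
J(E) = 2*E
W(O) = -6 (W(O) = -2*3 = -1*6 = -6)
(W(-11)*(-992) - 13) + 152816 = (-6*(-992) - 13) + 152816 = (5952 - 13) + 152816 = 5939 + 152816 = 158755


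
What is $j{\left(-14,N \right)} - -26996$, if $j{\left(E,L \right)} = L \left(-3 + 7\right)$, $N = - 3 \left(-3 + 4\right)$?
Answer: $26984$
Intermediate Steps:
$N = -3$ ($N = \left(-3\right) 1 = -3$)
$j{\left(E,L \right)} = 4 L$ ($j{\left(E,L \right)} = L 4 = 4 L$)
$j{\left(-14,N \right)} - -26996 = 4 \left(-3\right) - -26996 = -12 + 26996 = 26984$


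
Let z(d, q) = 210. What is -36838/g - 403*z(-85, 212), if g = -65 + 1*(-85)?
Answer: -6328831/75 ≈ -84384.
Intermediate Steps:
g = -150 (g = -65 - 85 = -150)
-36838/g - 403*z(-85, 212) = -36838/(-150) - 403/(1/210) = -36838*(-1/150) - 403/1/210 = 18419/75 - 403*210 = 18419/75 - 84630 = -6328831/75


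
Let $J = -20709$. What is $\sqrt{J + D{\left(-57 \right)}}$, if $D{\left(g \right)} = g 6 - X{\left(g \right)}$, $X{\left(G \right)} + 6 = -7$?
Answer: $i \sqrt{21038} \approx 145.04 i$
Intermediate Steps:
$X{\left(G \right)} = -13$ ($X{\left(G \right)} = -6 - 7 = -13$)
$D{\left(g \right)} = 13 + 6 g$ ($D{\left(g \right)} = g 6 - -13 = 6 g + 13 = 13 + 6 g$)
$\sqrt{J + D{\left(-57 \right)}} = \sqrt{-20709 + \left(13 + 6 \left(-57\right)\right)} = \sqrt{-20709 + \left(13 - 342\right)} = \sqrt{-20709 - 329} = \sqrt{-21038} = i \sqrt{21038}$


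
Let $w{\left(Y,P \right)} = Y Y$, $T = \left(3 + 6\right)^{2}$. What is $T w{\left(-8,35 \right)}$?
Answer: $5184$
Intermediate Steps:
$T = 81$ ($T = 9^{2} = 81$)
$w{\left(Y,P \right)} = Y^{2}$
$T w{\left(-8,35 \right)} = 81 \left(-8\right)^{2} = 81 \cdot 64 = 5184$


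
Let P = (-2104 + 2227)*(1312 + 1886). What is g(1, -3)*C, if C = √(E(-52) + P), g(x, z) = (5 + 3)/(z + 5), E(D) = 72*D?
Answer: 36*√4810 ≈ 2496.8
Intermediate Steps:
P = 393354 (P = 123*3198 = 393354)
g(x, z) = 8/(5 + z)
C = 9*√4810 (C = √(72*(-52) + 393354) = √(-3744 + 393354) = √389610 = 9*√4810 ≈ 624.19)
g(1, -3)*C = (8/(5 - 3))*(9*√4810) = (8/2)*(9*√4810) = (8*(½))*(9*√4810) = 4*(9*√4810) = 36*√4810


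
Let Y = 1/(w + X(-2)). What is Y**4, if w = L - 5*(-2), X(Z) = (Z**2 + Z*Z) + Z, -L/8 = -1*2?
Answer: 1/1048576 ≈ 9.5367e-7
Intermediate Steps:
L = 16 (L = -(-8)*2 = -8*(-2) = 16)
X(Z) = Z + 2*Z**2 (X(Z) = (Z**2 + Z**2) + Z = 2*Z**2 + Z = Z + 2*Z**2)
w = 26 (w = 16 - 5*(-2) = 16 + 10 = 26)
Y = 1/32 (Y = 1/(26 - 2*(1 + 2*(-2))) = 1/(26 - 2*(1 - 4)) = 1/(26 - 2*(-3)) = 1/(26 + 6) = 1/32 ≈ 0.031250)
Y**4 = (1/32)**4 = 1/1048576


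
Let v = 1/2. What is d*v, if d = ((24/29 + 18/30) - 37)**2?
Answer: 13302482/21025 ≈ 632.70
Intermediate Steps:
v = 1/2 ≈ 0.50000
d = 26604964/21025 (d = ((24*(1/29) + 18*(1/30)) - 37)**2 = ((24/29 + 3/5) - 37)**2 = (207/145 - 37)**2 = (-5158/145)**2 = 26604964/21025 ≈ 1265.4)
d*v = (26604964/21025)*(1/2) = 13302482/21025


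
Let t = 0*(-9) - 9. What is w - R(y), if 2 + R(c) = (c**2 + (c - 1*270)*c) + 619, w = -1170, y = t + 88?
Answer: 7061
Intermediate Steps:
t = -9 (t = 0 - 9 = -9)
y = 79 (y = -9 + 88 = 79)
R(c) = 617 + c**2 + c*(-270 + c) (R(c) = -2 + ((c**2 + (c - 1*270)*c) + 619) = -2 + ((c**2 + (c - 270)*c) + 619) = -2 + ((c**2 + (-270 + c)*c) + 619) = -2 + ((c**2 + c*(-270 + c)) + 619) = -2 + (619 + c**2 + c*(-270 + c)) = 617 + c**2 + c*(-270 + c))
w - R(y) = -1170 - (617 - 270*79 + 2*79**2) = -1170 - (617 - 21330 + 2*6241) = -1170 - (617 - 21330 + 12482) = -1170 - 1*(-8231) = -1170 + 8231 = 7061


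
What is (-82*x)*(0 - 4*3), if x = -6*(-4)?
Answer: 23616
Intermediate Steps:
x = 24
(-82*x)*(0 - 4*3) = (-82*24)*(0 - 4*3) = -1968*(0 - 12) = -1968*(-12) = 23616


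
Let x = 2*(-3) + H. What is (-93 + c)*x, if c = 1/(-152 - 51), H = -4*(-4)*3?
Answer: -113280/29 ≈ -3906.2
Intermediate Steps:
H = 48 (H = 16*3 = 48)
x = 42 (x = 2*(-3) + 48 = -6 + 48 = 42)
c = -1/203 (c = 1/(-203) = -1/203 ≈ -0.0049261)
(-93 + c)*x = (-93 - 1/203)*42 = -18880/203*42 = -113280/29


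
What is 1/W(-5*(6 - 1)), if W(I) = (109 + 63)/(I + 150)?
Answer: 125/172 ≈ 0.72674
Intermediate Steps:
W(I) = 172/(150 + I)
1/W(-5*(6 - 1)) = 1/(172/(150 - 5*(6 - 1))) = 1/(172/(150 - 5*5)) = 1/(172/(150 - 1*25)) = 1/(172/(150 - 25)) = 1/(172/125) = 125/172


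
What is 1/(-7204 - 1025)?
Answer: -1/8229 ≈ -0.00012152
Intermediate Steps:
1/(-7204 - 1025) = 1/(-8229) = -1/8229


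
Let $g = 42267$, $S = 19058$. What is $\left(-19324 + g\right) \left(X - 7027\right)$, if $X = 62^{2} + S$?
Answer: $364220125$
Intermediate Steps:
$X = 22902$ ($X = 62^{2} + 19058 = 3844 + 19058 = 22902$)
$\left(-19324 + g\right) \left(X - 7027\right) = \left(-19324 + 42267\right) \left(22902 - 7027\right) = 22943 \cdot 15875 = 364220125$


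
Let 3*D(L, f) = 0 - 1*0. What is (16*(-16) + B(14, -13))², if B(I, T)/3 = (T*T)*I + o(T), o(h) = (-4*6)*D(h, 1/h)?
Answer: 46812964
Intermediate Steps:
D(L, f) = 0 (D(L, f) = (0 - 1*0)/3 = (0 + 0)/3 = (⅓)*0 = 0)
o(h) = 0 (o(h) = -4*6*0 = -24*0 = 0)
B(I, T) = 3*I*T² (B(I, T) = 3*((T*T)*I + 0) = 3*(T²*I + 0) = 3*(I*T² + 0) = 3*(I*T²) = 3*I*T²)
(16*(-16) + B(14, -13))² = (16*(-16) + 3*14*(-13)²)² = (-256 + 3*14*169)² = (-256 + 7098)² = 6842² = 46812964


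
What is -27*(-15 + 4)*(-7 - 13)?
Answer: -5940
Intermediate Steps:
-27*(-15 + 4)*(-7 - 13) = -(-297)*(-20) = -27*220 = -5940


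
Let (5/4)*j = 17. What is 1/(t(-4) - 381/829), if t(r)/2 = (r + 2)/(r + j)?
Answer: -9948/8717 ≈ -1.1412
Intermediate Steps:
j = 68/5 (j = (4/5)*17 = 68/5 ≈ 13.600)
t(r) = 2*(2 + r)/(68/5 + r) (t(r) = 2*((r + 2)/(r + 68/5)) = 2*((2 + r)/(68/5 + r)) = 2*(2 + r)/(68/5 + r))
1/(t(-4) - 381/829) = 1/(10*(2 - 4)/(68 + 5*(-4)) - 381/829) = 1/(10*(-2)/(68 - 20) - 381*1/829) = 1/(10*(-2)/48 - 381/829) = 1/(10*(1/48)*(-2) - 381/829) = 1/(-5/12 - 381/829) = 1/(-8717/9948) = -9948/8717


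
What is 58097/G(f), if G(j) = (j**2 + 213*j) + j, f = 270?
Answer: 58097/130680 ≈ 0.44457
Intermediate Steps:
G(j) = j**2 + 214*j
58097/G(f) = 58097/((270*(214 + 270))) = 58097/((270*484)) = 58097/130680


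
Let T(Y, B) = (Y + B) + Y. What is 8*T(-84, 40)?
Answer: -1024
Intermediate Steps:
T(Y, B) = B + 2*Y (T(Y, B) = (B + Y) + Y = B + 2*Y)
8*T(-84, 40) = 8*(40 + 2*(-84)) = 8*(40 - 168) = 8*(-128) = -1024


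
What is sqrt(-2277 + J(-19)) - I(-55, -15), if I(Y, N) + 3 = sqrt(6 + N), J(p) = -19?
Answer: 3 - 3*I + 2*I*sqrt(574) ≈ 3.0 + 44.917*I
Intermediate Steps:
I(Y, N) = -3 + sqrt(6 + N)
sqrt(-2277 + J(-19)) - I(-55, -15) = sqrt(-2277 - 19) - (-3 + sqrt(6 - 15)) = sqrt(-2296) - (-3 + sqrt(-9)) = 2*I*sqrt(574) - (-3 + 3*I) = 2*I*sqrt(574) + (3 - 3*I) = 3 - 3*I + 2*I*sqrt(574)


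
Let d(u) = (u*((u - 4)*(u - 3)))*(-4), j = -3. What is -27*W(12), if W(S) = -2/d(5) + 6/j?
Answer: 1053/20 ≈ 52.650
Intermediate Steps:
d(u) = -4*u*(-4 + u)*(-3 + u) (d(u) = (u*((-4 + u)*(-3 + u)))*(-4) = (u*(-4 + u)*(-3 + u))*(-4) = -4*u*(-4 + u)*(-3 + u))
W(S) = -39/20 (W(S) = -2*1/(20*(-12 - 1*5² + 7*5)) + 6/(-3) = -2*1/(20*(-12 - 1*25 + 35)) + 6*(-⅓) = -2*1/(20*(-12 - 25 + 35)) - 2 = -2/(4*5*(-2)) - 2 = -2/(-40) - 2 = -2*(-1/40) - 2 = 1/20 - 2 = -39/20)
-27*W(12) = -27*(-39/20) = 1053/20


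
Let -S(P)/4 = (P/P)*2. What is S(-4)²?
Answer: 64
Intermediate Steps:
S(P) = -8 (S(P) = -4*P/P*2 = -4*2 = -8)
S(-4)² = (-8)² = 64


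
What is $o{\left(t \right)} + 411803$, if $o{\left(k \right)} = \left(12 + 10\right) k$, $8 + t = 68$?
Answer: $413123$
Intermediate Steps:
$t = 60$ ($t = -8 + 68 = 60$)
$o{\left(k \right)} = 22 k$
$o{\left(t \right)} + 411803 = 22 \cdot 60 + 411803 = 1320 + 411803 = 413123$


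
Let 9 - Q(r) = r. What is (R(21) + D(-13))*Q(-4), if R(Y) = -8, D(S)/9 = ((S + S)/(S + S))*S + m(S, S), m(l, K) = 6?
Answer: -923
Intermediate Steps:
Q(r) = 9 - r
D(S) = 54 + 9*S (D(S) = 9*(((S + S)/(S + S))*S + 6) = 9*(((2*S)/((2*S)))*S + 6) = 9*(((2*S)*(1/(2*S)))*S + 6) = 9*(1*S + 6) = 9*(S + 6) = 9*(6 + S) = 54 + 9*S)
(R(21) + D(-13))*Q(-4) = (-8 + (54 + 9*(-13)))*(9 - 1*(-4)) = (-8 + (54 - 117))*(9 + 4) = (-8 - 63)*13 = -71*13 = -923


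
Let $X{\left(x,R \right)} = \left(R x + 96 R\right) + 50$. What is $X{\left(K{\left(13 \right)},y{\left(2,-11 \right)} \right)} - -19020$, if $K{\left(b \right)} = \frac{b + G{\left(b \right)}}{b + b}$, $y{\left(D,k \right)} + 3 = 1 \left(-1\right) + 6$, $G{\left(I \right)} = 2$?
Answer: $\frac{250421}{13} \approx 19263.0$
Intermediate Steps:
$y{\left(D,k \right)} = 2$ ($y{\left(D,k \right)} = -3 + \left(1 \left(-1\right) + 6\right) = -3 + \left(-1 + 6\right) = -3 + 5 = 2$)
$K{\left(b \right)} = \frac{2 + b}{2 b}$ ($K{\left(b \right)} = \frac{b + 2}{b + b} = \frac{2 + b}{2 b}$)
$X{\left(x,R \right)} = 50 + 96 R + R x$ ($X{\left(x,R \right)} = \left(96 R + R x\right) + 50 = 50 + 96 R + R x$)
$X{\left(K{\left(13 \right)},y{\left(2,-11 \right)} \right)} - -19020 = \left(50 + 96 \cdot 2 + 2 \frac{2 + 13}{2 \cdot 13}\right) - -19020 = \left(50 + 192 + 2 \cdot \frac{1}{2} \cdot \frac{1}{13} \cdot 15\right) + 19020 = \left(50 + 192 + 2 \cdot \frac{15}{26}\right) + 19020 = \left(50 + 192 + \frac{15}{13}\right) + 19020 = \frac{3161}{13} + 19020 = \frac{250421}{13}$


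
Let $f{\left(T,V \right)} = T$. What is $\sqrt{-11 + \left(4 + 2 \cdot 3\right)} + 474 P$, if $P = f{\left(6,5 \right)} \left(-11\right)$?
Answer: $-31284 + i \approx -31284.0 + 1.0 i$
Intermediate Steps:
$P = -66$ ($P = 6 \left(-11\right) = -66$)
$\sqrt{-11 + \left(4 + 2 \cdot 3\right)} + 474 P = \sqrt{-11 + \left(4 + 2 \cdot 3\right)} + 474 \left(-66\right) = \sqrt{-11 + \left(4 + 6\right)} - 31284 = \sqrt{-11 + 10} - 31284 = \sqrt{-1} - 31284 = i - 31284 = -31284 + i$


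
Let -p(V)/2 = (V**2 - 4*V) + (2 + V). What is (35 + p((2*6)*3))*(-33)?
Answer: 77385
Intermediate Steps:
p(V) = -4 - 2*V**2 + 6*V (p(V) = -2*((V**2 - 4*V) + (2 + V)) = -2*(2 + V**2 - 3*V) = -4 - 2*V**2 + 6*V)
(35 + p((2*6)*3))*(-33) = (35 + (-4 - 2*((2*6)*3)**2 + 6*((2*6)*3)))*(-33) = (35 + (-4 - 2*(12*3)**2 + 6*(12*3)))*(-33) = (35 + (-4 - 2*36**2 + 6*36))*(-33) = (35 + (-4 - 2*1296 + 216))*(-33) = (35 + (-4 - 2592 + 216))*(-33) = (35 - 2380)*(-33) = -2345*(-33) = 77385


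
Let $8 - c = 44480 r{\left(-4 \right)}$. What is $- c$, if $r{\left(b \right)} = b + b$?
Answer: $-355848$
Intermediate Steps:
$r{\left(b \right)} = 2 b$
$c = 355848$ ($c = 8 - 44480 \cdot 2 \left(-4\right) = 8 - 44480 \left(-8\right) = 8 - -355840 = 8 + 355840 = 355848$)
$- c = \left(-1\right) 355848 = -355848$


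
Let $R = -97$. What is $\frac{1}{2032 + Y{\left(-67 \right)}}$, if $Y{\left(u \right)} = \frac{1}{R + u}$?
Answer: $\frac{164}{333247} \approx 0.00049213$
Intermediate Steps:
$Y{\left(u \right)} = \frac{1}{-97 + u}$
$\frac{1}{2032 + Y{\left(-67 \right)}} = \frac{1}{2032 + \frac{1}{-97 - 67}} = \frac{1}{2032 + \frac{1}{-164}} = \frac{1}{2032 - \frac{1}{164}} = \frac{1}{\frac{333247}{164}} = \frac{164}{333247}$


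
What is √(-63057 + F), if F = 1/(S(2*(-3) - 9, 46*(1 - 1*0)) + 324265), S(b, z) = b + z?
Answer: I*√1657892998383454/162148 ≈ 251.11*I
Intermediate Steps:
F = 1/324296 (F = 1/(((2*(-3) - 9) + 46*(1 - 1*0)) + 324265) = 1/(((-6 - 9) + 46*(1 + 0)) + 324265) = 1/((-15 + 46*1) + 324265) = 1/((-15 + 46) + 324265) = 1/(31 + 324265) = 1/324296 ≈ 3.0836e-6)
√(-63057 + F) = √(-63057 + 1/324296) = √(-20449132871/324296) = I*√1657892998383454/162148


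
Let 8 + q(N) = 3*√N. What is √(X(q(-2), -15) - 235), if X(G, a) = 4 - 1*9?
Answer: 4*I*√15 ≈ 15.492*I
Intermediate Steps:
q(N) = -8 + 3*√N
X(G, a) = -5 (X(G, a) = 4 - 9 = -5)
√(X(q(-2), -15) - 235) = √(-5 - 235) = √(-240) = 4*I*√15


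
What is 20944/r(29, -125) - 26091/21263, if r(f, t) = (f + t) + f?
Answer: -447080369/1424621 ≈ -313.82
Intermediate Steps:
r(f, t) = t + 2*f
20944/r(29, -125) - 26091/21263 = 20944/(-125 + 2*29) - 26091/21263 = 20944/(-125 + 58) - 26091*1/21263 = 20944/(-67) - 26091/21263 = 20944*(-1/67) - 26091/21263 = -20944/67 - 26091/21263 = -447080369/1424621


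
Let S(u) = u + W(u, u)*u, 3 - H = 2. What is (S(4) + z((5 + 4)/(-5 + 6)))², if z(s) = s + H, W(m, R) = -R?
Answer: 4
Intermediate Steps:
H = 1 (H = 3 - 1*2 = 3 - 2 = 1)
z(s) = 1 + s (z(s) = s + 1 = 1 + s)
S(u) = u - u² (S(u) = u + (-u)*u = u - u²)
(S(4) + z((5 + 4)/(-5 + 6)))² = (4*(1 - 1*4) + (1 + (5 + 4)/(-5 + 6)))² = (4*(1 - 4) + (1 + 9/1))² = (4*(-3) + (1 + 9*1))² = (-12 + (1 + 9))² = (-12 + 10)² = (-2)² = 4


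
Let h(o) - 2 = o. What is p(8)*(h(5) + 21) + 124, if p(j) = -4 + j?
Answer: 236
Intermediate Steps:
h(o) = 2 + o
p(8)*(h(5) + 21) + 124 = (-4 + 8)*((2 + 5) + 21) + 124 = 4*(7 + 21) + 124 = 4*28 + 124 = 112 + 124 = 236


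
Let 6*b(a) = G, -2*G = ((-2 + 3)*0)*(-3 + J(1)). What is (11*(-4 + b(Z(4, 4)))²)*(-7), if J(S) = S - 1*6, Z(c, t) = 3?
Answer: -1232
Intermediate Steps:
J(S) = -6 + S (J(S) = S - 6 = -6 + S)
G = 0 (G = -(-2 + 3)*0*(-3 + (-6 + 1))/2 = -1*0*(-3 - 5)/2 = -0*(-8) = -½*0 = 0)
b(a) = 0 (b(a) = (⅙)*0 = 0)
(11*(-4 + b(Z(4, 4)))²)*(-7) = (11*(-4 + 0)²)*(-7) = (11*(-4)²)*(-7) = (11*16)*(-7) = 176*(-7) = -1232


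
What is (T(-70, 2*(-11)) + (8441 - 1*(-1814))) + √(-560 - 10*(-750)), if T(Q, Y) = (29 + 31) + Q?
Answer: 10245 + 2*√1735 ≈ 10328.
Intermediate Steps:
T(Q, Y) = 60 + Q
(T(-70, 2*(-11)) + (8441 - 1*(-1814))) + √(-560 - 10*(-750)) = ((60 - 70) + (8441 - 1*(-1814))) + √(-560 - 10*(-750)) = (-10 + (8441 + 1814)) + √(-560 + 7500) = (-10 + 10255) + √6940 = 10245 + 2*√1735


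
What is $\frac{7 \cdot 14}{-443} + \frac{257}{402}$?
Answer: $\frac{74455}{178086} \approx 0.41808$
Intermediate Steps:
$\frac{7 \cdot 14}{-443} + \frac{257}{402} = 98 \left(- \frac{1}{443}\right) + 257 \cdot \frac{1}{402} = - \frac{98}{443} + \frac{257}{402} = \frac{74455}{178086}$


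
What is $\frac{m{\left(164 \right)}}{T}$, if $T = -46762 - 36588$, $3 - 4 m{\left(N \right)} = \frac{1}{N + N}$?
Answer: $- \frac{983}{109355200} \approx -8.9891 \cdot 10^{-6}$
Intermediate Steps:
$m{\left(N \right)} = \frac{3}{4} - \frac{1}{8 N}$ ($m{\left(N \right)} = \frac{3}{4} - \frac{1}{4 \left(N + N\right)} = \frac{3}{4} - \frac{1}{4 \cdot 2 N} = \frac{3}{4} - \frac{\frac{1}{2} \frac{1}{N}}{4} = \frac{3}{4} - \frac{1}{8 N}$)
$T = -83350$ ($T = -46762 - 36588 = -83350$)
$\frac{m{\left(164 \right)}}{T} = \frac{\frac{1}{8} \cdot \frac{1}{164} \left(-1 + 6 \cdot 164\right)}{-83350} = \frac{1}{8} \cdot \frac{1}{164} \left(-1 + 984\right) \left(- \frac{1}{83350}\right) = \frac{1}{8} \cdot \frac{1}{164} \cdot 983 \left(- \frac{1}{83350}\right) = \frac{983}{1312} \left(- \frac{1}{83350}\right) = - \frac{983}{109355200}$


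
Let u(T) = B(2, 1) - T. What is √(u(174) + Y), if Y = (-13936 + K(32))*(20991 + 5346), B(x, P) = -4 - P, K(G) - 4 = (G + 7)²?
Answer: I*√326868686 ≈ 18080.0*I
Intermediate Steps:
K(G) = 4 + (7 + G)² (K(G) = 4 + (G + 7)² = 4 + (7 + G)²)
u(T) = -5 - T (u(T) = (-4 - 1*1) - T = (-4 - 1) - T = -5 - T)
Y = -326868507 (Y = (-13936 + (4 + (7 + 32)²))*(20991 + 5346) = (-13936 + (4 + 39²))*26337 = (-13936 + (4 + 1521))*26337 = (-13936 + 1525)*26337 = -12411*26337 = -326868507)
√(u(174) + Y) = √((-5 - 1*174) - 326868507) = √((-5 - 174) - 326868507) = √(-179 - 326868507) = √(-326868686) = I*√326868686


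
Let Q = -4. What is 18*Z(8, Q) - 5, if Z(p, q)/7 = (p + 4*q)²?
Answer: 8059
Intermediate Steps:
Z(p, q) = 7*(p + 4*q)²
18*Z(8, Q) - 5 = 18*(7*(8 + 4*(-4))²) - 5 = 18*(7*(8 - 16)²) - 5 = 18*(7*(-8)²) - 5 = 18*(7*64) - 5 = 18*448 - 5 = 8064 - 5 = 8059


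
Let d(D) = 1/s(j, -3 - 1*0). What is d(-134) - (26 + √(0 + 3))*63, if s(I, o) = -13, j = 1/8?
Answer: -21295/13 - 63*√3 ≈ -1747.2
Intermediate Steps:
j = ⅛ (j = 1*(⅛) = ⅛ ≈ 0.12500)
d(D) = -1/13 (d(D) = 1/(-13) = -1/13)
d(-134) - (26 + √(0 + 3))*63 = -1/13 - (26 + √(0 + 3))*63 = -1/13 - (26 + √3)*63 = -1/13 - (1638 + 63*√3) = -1/13 + (-1638 - 63*√3) = -21295/13 - 63*√3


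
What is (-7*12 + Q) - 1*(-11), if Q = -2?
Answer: -75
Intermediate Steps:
(-7*12 + Q) - 1*(-11) = (-7*12 - 2) - 1*(-11) = (-84 - 2) + 11 = -86 + 11 = -75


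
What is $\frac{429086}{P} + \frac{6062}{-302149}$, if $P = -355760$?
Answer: $- \frac{65902261467}{53746264120} \approx -1.2262$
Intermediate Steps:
$\frac{429086}{P} + \frac{6062}{-302149} = \frac{429086}{-355760} + \frac{6062}{-302149} = 429086 \left(- \frac{1}{355760}\right) + 6062 \left(- \frac{1}{302149}\right) = - \frac{214543}{177880} - \frac{6062}{302149} = - \frac{65902261467}{53746264120}$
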